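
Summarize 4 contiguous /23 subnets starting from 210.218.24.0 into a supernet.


Original prefix: /23
Number of subnets: 4 = 2^2
New prefix = 23 - 2 = 21
Supernet: 210.218.24.0/21


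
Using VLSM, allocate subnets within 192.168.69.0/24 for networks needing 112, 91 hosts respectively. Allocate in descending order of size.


112 hosts -> /25 (126 usable): 192.168.69.0/25
91 hosts -> /25 (126 usable): 192.168.69.128/25
Allocation: 192.168.69.0/25 (112 hosts, 126 usable); 192.168.69.128/25 (91 hosts, 126 usable)


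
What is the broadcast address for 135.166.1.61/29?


Network: 135.166.1.56/29
Host bits = 3
Set all host bits to 1:
Broadcast: 135.166.1.63


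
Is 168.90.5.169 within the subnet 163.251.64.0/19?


Subnet network: 163.251.64.0
Test IP AND mask: 168.90.0.0
No, 168.90.5.169 is not in 163.251.64.0/19


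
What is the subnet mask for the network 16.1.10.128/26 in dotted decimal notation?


/26 means 26 network bits, 6 host bits
Binary: 11111111111111111111111111000000
Mask: 255.255.255.192


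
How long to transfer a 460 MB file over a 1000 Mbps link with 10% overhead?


Effective throughput = 1000 * (1 - 10/100) = 900 Mbps
File size in Mb = 460 * 8 = 3680 Mb
Time = 3680 / 900
Time = 4.0889 seconds


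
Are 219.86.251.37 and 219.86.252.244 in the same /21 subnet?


Mask: 255.255.248.0
219.86.251.37 AND mask = 219.86.248.0
219.86.252.244 AND mask = 219.86.248.0
Yes, same subnet (219.86.248.0)


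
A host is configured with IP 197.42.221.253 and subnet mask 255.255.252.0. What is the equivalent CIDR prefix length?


Binary: 11111111.11111111.11111100.00000000
Count leading 1s
Prefix: /22


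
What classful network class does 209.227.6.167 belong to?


First octet: 209
Binary: 11010001
110xxxxx -> Class C (192-223)
Class C, default mask 255.255.255.0 (/24)


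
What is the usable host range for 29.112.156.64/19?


Network: 29.112.128.0
Broadcast: 29.112.159.255
First usable = network + 1
Last usable = broadcast - 1
Range: 29.112.128.1 to 29.112.159.254


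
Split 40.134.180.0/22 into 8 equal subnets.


New prefix = 22 + 3 = 25
Each subnet has 128 addresses
  40.134.180.0/25
  40.134.180.128/25
  40.134.181.0/25
  40.134.181.128/25
  40.134.182.0/25
  40.134.182.128/25
  40.134.183.0/25
  40.134.183.128/25
Subnets: 40.134.180.0/25, 40.134.180.128/25, 40.134.181.0/25, 40.134.181.128/25, 40.134.182.0/25, 40.134.182.128/25, 40.134.183.0/25, 40.134.183.128/25


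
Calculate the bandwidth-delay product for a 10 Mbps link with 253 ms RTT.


BDP = bandwidth * RTT
= 10 Mbps * 253 ms
= 10 * 1e6 * 253 / 1000 bits
= 2530000 bits
= 316250 bytes
= 308.8379 KB
BDP = 2530000 bits (316250 bytes)


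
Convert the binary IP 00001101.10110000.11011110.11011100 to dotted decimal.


00001101 = 13
10110000 = 176
11011110 = 222
11011100 = 220
IP: 13.176.222.220


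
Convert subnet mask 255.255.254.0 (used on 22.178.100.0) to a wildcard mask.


Subnet mask: 255.255.254.0
Wildcard = 255.255.255.255 - subnet mask
255 - 255 = 0
255 - 255 = 0
255 - 254 = 1
255 - 0 = 255
Wildcard: 0.0.1.255


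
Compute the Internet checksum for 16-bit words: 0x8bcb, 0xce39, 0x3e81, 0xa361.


Sum all words (with carry folding):
+ 0x8bcb = 0x8bcb
+ 0xce39 = 0x5a05
+ 0x3e81 = 0x9886
+ 0xa361 = 0x3be8
One's complement: ~0x3be8
Checksum = 0xc417


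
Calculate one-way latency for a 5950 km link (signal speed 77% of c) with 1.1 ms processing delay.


Speed = 0.77 * 3e5 km/s = 231000 km/s
Propagation delay = 5950 / 231000 = 0.0258 s = 25.7576 ms
Processing delay = 1.1 ms
Total one-way latency = 26.8576 ms


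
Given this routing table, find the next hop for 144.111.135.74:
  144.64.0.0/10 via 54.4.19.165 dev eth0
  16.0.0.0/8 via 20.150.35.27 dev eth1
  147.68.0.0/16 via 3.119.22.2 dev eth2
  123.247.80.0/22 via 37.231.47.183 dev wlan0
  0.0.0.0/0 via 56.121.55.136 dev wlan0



Longest prefix match for 144.111.135.74:
  /10 144.64.0.0: MATCH
  /8 16.0.0.0: no
  /16 147.68.0.0: no
  /22 123.247.80.0: no
  /0 0.0.0.0: MATCH
Selected: next-hop 54.4.19.165 via eth0 (matched /10)


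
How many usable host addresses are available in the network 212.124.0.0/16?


Host bits = 32 - 16 = 16
Total addresses = 2^16 = 65536
Usable = total - 2 (network and broadcast)
Usable hosts: 65534


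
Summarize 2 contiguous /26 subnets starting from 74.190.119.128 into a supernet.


Original prefix: /26
Number of subnets: 2 = 2^1
New prefix = 26 - 1 = 25
Supernet: 74.190.119.128/25


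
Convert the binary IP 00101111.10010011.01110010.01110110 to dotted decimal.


00101111 = 47
10010011 = 147
01110010 = 114
01110110 = 118
IP: 47.147.114.118


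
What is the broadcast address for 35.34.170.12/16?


Network: 35.34.0.0/16
Host bits = 16
Set all host bits to 1:
Broadcast: 35.34.255.255


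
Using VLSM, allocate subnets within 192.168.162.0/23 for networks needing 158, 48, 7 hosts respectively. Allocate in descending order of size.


158 hosts -> /24 (254 usable): 192.168.162.0/24
48 hosts -> /26 (62 usable): 192.168.163.0/26
7 hosts -> /28 (14 usable): 192.168.163.64/28
Allocation: 192.168.162.0/24 (158 hosts, 254 usable); 192.168.163.0/26 (48 hosts, 62 usable); 192.168.163.64/28 (7 hosts, 14 usable)


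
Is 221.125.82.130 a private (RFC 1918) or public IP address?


RFC 1918 private ranges:
  10.0.0.0/8 (10.0.0.0 - 10.255.255.255)
  172.16.0.0/12 (172.16.0.0 - 172.31.255.255)
  192.168.0.0/16 (192.168.0.0 - 192.168.255.255)
Public (not in any RFC 1918 range)


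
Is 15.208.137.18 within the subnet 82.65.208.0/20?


Subnet network: 82.65.208.0
Test IP AND mask: 15.208.128.0
No, 15.208.137.18 is not in 82.65.208.0/20


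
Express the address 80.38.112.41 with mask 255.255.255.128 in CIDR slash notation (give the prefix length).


Binary: 11111111.11111111.11111111.10000000
Count leading 1s
Prefix: /25


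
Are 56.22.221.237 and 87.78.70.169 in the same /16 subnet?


Mask: 255.255.0.0
56.22.221.237 AND mask = 56.22.0.0
87.78.70.169 AND mask = 87.78.0.0
No, different subnets (56.22.0.0 vs 87.78.0.0)


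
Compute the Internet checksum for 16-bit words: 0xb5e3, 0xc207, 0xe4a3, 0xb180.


Sum all words (with carry folding):
+ 0xb5e3 = 0xb5e3
+ 0xc207 = 0x77eb
+ 0xe4a3 = 0x5c8f
+ 0xb180 = 0x0e10
One's complement: ~0x0e10
Checksum = 0xf1ef


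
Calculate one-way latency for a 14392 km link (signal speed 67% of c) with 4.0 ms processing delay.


Speed = 0.67 * 3e5 km/s = 201000 km/s
Propagation delay = 14392 / 201000 = 0.0716 s = 71.602 ms
Processing delay = 4.0 ms
Total one-way latency = 75.602 ms


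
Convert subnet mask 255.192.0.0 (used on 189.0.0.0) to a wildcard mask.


Subnet mask: 255.192.0.0
Wildcard = 255.255.255.255 - subnet mask
255 - 255 = 0
255 - 192 = 63
255 - 0 = 255
255 - 0 = 255
Wildcard: 0.63.255.255


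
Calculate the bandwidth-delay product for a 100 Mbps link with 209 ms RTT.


BDP = bandwidth * RTT
= 100 Mbps * 209 ms
= 100 * 1e6 * 209 / 1000 bits
= 20900000 bits
= 2612500 bytes
= 2551.2695 KB
BDP = 20900000 bits (2612500 bytes)


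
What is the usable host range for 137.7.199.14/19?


Network: 137.7.192.0
Broadcast: 137.7.223.255
First usable = network + 1
Last usable = broadcast - 1
Range: 137.7.192.1 to 137.7.223.254


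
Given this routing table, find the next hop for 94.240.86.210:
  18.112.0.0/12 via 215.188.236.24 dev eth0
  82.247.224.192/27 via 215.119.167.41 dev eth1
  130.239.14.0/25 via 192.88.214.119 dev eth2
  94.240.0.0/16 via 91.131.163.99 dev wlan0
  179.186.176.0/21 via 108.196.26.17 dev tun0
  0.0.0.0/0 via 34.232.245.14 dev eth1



Longest prefix match for 94.240.86.210:
  /12 18.112.0.0: no
  /27 82.247.224.192: no
  /25 130.239.14.0: no
  /16 94.240.0.0: MATCH
  /21 179.186.176.0: no
  /0 0.0.0.0: MATCH
Selected: next-hop 91.131.163.99 via wlan0 (matched /16)


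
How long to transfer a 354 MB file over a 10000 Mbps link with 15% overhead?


Effective throughput = 10000 * (1 - 15/100) = 8500 Mbps
File size in Mb = 354 * 8 = 2832 Mb
Time = 2832 / 8500
Time = 0.3332 seconds


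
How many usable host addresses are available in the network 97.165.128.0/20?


Host bits = 32 - 20 = 12
Total addresses = 2^12 = 4096
Usable = total - 2 (network and broadcast)
Usable hosts: 4094


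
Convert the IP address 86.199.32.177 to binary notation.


86 = 01010110
199 = 11000111
32 = 00100000
177 = 10110001
Binary: 01010110.11000111.00100000.10110001


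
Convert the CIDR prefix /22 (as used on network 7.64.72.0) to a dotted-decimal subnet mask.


/22 means 22 network bits, 10 host bits
Binary: 11111111111111111111110000000000
Mask: 255.255.252.0


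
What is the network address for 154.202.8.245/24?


IP:   10011010.11001010.00001000.11110101
Mask: 11111111.11111111.11111111.00000000
AND operation:
Net:  10011010.11001010.00001000.00000000
Network: 154.202.8.0/24


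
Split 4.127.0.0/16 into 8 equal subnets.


New prefix = 16 + 3 = 19
Each subnet has 8192 addresses
  4.127.0.0/19
  4.127.32.0/19
  4.127.64.0/19
  4.127.96.0/19
  4.127.128.0/19
  4.127.160.0/19
  4.127.192.0/19
  4.127.224.0/19
Subnets: 4.127.0.0/19, 4.127.32.0/19, 4.127.64.0/19, 4.127.96.0/19, 4.127.128.0/19, 4.127.160.0/19, 4.127.192.0/19, 4.127.224.0/19


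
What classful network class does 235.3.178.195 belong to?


First octet: 235
Binary: 11101011
1110xxxx -> Class D (224-239)
Class D (multicast), default mask N/A


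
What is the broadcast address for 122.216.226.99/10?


Network: 122.192.0.0/10
Host bits = 22
Set all host bits to 1:
Broadcast: 122.255.255.255


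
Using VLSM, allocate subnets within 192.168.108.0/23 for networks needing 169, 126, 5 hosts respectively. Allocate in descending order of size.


169 hosts -> /24 (254 usable): 192.168.108.0/24
126 hosts -> /25 (126 usable): 192.168.109.0/25
5 hosts -> /29 (6 usable): 192.168.109.128/29
Allocation: 192.168.108.0/24 (169 hosts, 254 usable); 192.168.109.0/25 (126 hosts, 126 usable); 192.168.109.128/29 (5 hosts, 6 usable)


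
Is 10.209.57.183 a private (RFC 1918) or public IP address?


RFC 1918 private ranges:
  10.0.0.0/8 (10.0.0.0 - 10.255.255.255)
  172.16.0.0/12 (172.16.0.0 - 172.31.255.255)
  192.168.0.0/16 (192.168.0.0 - 192.168.255.255)
Private (in 10.0.0.0/8)


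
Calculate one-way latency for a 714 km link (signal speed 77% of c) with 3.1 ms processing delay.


Speed = 0.77 * 3e5 km/s = 231000 km/s
Propagation delay = 714 / 231000 = 0.0031 s = 3.0909 ms
Processing delay = 3.1 ms
Total one-way latency = 6.1909 ms


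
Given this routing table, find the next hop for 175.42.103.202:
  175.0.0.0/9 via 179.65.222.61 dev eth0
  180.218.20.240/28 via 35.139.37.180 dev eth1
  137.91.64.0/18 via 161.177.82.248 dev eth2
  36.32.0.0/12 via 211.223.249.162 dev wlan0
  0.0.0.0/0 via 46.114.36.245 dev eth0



Longest prefix match for 175.42.103.202:
  /9 175.0.0.0: MATCH
  /28 180.218.20.240: no
  /18 137.91.64.0: no
  /12 36.32.0.0: no
  /0 0.0.0.0: MATCH
Selected: next-hop 179.65.222.61 via eth0 (matched /9)


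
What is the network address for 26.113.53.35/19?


IP:   00011010.01110001.00110101.00100011
Mask: 11111111.11111111.11100000.00000000
AND operation:
Net:  00011010.01110001.00100000.00000000
Network: 26.113.32.0/19


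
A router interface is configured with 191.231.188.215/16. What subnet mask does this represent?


/16 means 16 network bits, 16 host bits
Binary: 11111111111111110000000000000000
Mask: 255.255.0.0


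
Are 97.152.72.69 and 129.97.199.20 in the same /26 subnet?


Mask: 255.255.255.192
97.152.72.69 AND mask = 97.152.72.64
129.97.199.20 AND mask = 129.97.199.0
No, different subnets (97.152.72.64 vs 129.97.199.0)


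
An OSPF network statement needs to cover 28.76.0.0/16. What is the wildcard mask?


Subnet mask: 255.255.0.0
Wildcard = 255.255.255.255 - subnet mask
255 - 255 = 0
255 - 255 = 0
255 - 0 = 255
255 - 0 = 255
Wildcard: 0.0.255.255


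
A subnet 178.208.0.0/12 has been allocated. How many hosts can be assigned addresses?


Host bits = 32 - 12 = 20
Total addresses = 2^20 = 1048576
Usable = total - 2 (network and broadcast)
Usable hosts: 1048574


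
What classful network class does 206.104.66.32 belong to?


First octet: 206
Binary: 11001110
110xxxxx -> Class C (192-223)
Class C, default mask 255.255.255.0 (/24)


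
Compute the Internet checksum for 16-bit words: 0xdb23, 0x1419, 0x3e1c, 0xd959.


Sum all words (with carry folding):
+ 0xdb23 = 0xdb23
+ 0x1419 = 0xef3c
+ 0x3e1c = 0x2d59
+ 0xd959 = 0x06b3
One's complement: ~0x06b3
Checksum = 0xf94c


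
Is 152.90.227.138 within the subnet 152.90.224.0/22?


Subnet network: 152.90.224.0
Test IP AND mask: 152.90.224.0
Yes, 152.90.227.138 is in 152.90.224.0/22


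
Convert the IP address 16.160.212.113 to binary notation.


16 = 00010000
160 = 10100000
212 = 11010100
113 = 01110001
Binary: 00010000.10100000.11010100.01110001


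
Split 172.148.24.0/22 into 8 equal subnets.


New prefix = 22 + 3 = 25
Each subnet has 128 addresses
  172.148.24.0/25
  172.148.24.128/25
  172.148.25.0/25
  172.148.25.128/25
  172.148.26.0/25
  172.148.26.128/25
  172.148.27.0/25
  172.148.27.128/25
Subnets: 172.148.24.0/25, 172.148.24.128/25, 172.148.25.0/25, 172.148.25.128/25, 172.148.26.0/25, 172.148.26.128/25, 172.148.27.0/25, 172.148.27.128/25


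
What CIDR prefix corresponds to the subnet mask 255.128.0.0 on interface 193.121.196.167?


Binary: 11111111.10000000.00000000.00000000
Count leading 1s
Prefix: /9


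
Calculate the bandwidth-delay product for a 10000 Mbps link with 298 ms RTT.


BDP = bandwidth * RTT
= 10000 Mbps * 298 ms
= 10000 * 1e6 * 298 / 1000 bits
= 2980000000 bits
= 372500000 bytes
= 363769.5312 KB
BDP = 2980000000 bits (372500000 bytes)


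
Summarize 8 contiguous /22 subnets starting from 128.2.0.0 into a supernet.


Original prefix: /22
Number of subnets: 8 = 2^3
New prefix = 22 - 3 = 19
Supernet: 128.2.0.0/19


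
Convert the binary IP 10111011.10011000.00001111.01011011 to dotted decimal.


10111011 = 187
10011000 = 152
00001111 = 15
01011011 = 91
IP: 187.152.15.91


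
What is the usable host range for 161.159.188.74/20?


Network: 161.159.176.0
Broadcast: 161.159.191.255
First usable = network + 1
Last usable = broadcast - 1
Range: 161.159.176.1 to 161.159.191.254


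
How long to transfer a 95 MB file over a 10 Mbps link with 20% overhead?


Effective throughput = 10 * (1 - 20/100) = 8 Mbps
File size in Mb = 95 * 8 = 760 Mb
Time = 760 / 8
Time = 95 seconds


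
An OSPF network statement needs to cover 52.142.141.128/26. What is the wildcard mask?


Subnet mask: 255.255.255.192
Wildcard = 255.255.255.255 - subnet mask
255 - 255 = 0
255 - 255 = 0
255 - 255 = 0
255 - 192 = 63
Wildcard: 0.0.0.63


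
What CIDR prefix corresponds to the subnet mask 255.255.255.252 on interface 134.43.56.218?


Binary: 11111111.11111111.11111111.11111100
Count leading 1s
Prefix: /30


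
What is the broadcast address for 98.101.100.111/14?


Network: 98.100.0.0/14
Host bits = 18
Set all host bits to 1:
Broadcast: 98.103.255.255


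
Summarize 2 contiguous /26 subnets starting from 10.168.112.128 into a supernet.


Original prefix: /26
Number of subnets: 2 = 2^1
New prefix = 26 - 1 = 25
Supernet: 10.168.112.128/25


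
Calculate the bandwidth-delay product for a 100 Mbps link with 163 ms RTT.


BDP = bandwidth * RTT
= 100 Mbps * 163 ms
= 100 * 1e6 * 163 / 1000 bits
= 16300000 bits
= 2037500 bytes
= 1989.7461 KB
BDP = 16300000 bits (2037500 bytes)


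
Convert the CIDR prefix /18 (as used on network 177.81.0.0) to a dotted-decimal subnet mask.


/18 means 18 network bits, 14 host bits
Binary: 11111111111111111100000000000000
Mask: 255.255.192.0


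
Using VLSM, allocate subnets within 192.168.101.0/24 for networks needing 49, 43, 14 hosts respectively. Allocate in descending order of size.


49 hosts -> /26 (62 usable): 192.168.101.0/26
43 hosts -> /26 (62 usable): 192.168.101.64/26
14 hosts -> /28 (14 usable): 192.168.101.128/28
Allocation: 192.168.101.0/26 (49 hosts, 62 usable); 192.168.101.64/26 (43 hosts, 62 usable); 192.168.101.128/28 (14 hosts, 14 usable)


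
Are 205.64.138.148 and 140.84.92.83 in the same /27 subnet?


Mask: 255.255.255.224
205.64.138.148 AND mask = 205.64.138.128
140.84.92.83 AND mask = 140.84.92.64
No, different subnets (205.64.138.128 vs 140.84.92.64)


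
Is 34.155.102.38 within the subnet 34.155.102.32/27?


Subnet network: 34.155.102.32
Test IP AND mask: 34.155.102.32
Yes, 34.155.102.38 is in 34.155.102.32/27


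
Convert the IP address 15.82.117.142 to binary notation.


15 = 00001111
82 = 01010010
117 = 01110101
142 = 10001110
Binary: 00001111.01010010.01110101.10001110


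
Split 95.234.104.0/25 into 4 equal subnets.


New prefix = 25 + 2 = 27
Each subnet has 32 addresses
  95.234.104.0/27
  95.234.104.32/27
  95.234.104.64/27
  95.234.104.96/27
Subnets: 95.234.104.0/27, 95.234.104.32/27, 95.234.104.64/27, 95.234.104.96/27


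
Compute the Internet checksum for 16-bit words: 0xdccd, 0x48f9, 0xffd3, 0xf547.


Sum all words (with carry folding):
+ 0xdccd = 0xdccd
+ 0x48f9 = 0x25c7
+ 0xffd3 = 0x259b
+ 0xf547 = 0x1ae3
One's complement: ~0x1ae3
Checksum = 0xe51c


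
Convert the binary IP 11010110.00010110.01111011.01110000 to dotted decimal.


11010110 = 214
00010110 = 22
01111011 = 123
01110000 = 112
IP: 214.22.123.112


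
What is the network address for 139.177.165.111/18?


IP:   10001011.10110001.10100101.01101111
Mask: 11111111.11111111.11000000.00000000
AND operation:
Net:  10001011.10110001.10000000.00000000
Network: 139.177.128.0/18


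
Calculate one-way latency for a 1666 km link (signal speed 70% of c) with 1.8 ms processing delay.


Speed = 0.7 * 3e5 km/s = 210000 km/s
Propagation delay = 1666 / 210000 = 0.0079 s = 7.9333 ms
Processing delay = 1.8 ms
Total one-way latency = 9.7333 ms


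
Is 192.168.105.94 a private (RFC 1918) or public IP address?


RFC 1918 private ranges:
  10.0.0.0/8 (10.0.0.0 - 10.255.255.255)
  172.16.0.0/12 (172.16.0.0 - 172.31.255.255)
  192.168.0.0/16 (192.168.0.0 - 192.168.255.255)
Private (in 192.168.0.0/16)


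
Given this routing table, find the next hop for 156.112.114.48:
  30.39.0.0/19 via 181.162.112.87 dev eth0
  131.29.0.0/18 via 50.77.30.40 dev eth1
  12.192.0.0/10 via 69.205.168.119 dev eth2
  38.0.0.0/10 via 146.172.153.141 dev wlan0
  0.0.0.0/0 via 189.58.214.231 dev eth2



Longest prefix match for 156.112.114.48:
  /19 30.39.0.0: no
  /18 131.29.0.0: no
  /10 12.192.0.0: no
  /10 38.0.0.0: no
  /0 0.0.0.0: MATCH
Selected: next-hop 189.58.214.231 via eth2 (matched /0)


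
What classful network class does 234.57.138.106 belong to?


First octet: 234
Binary: 11101010
1110xxxx -> Class D (224-239)
Class D (multicast), default mask N/A


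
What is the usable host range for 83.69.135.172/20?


Network: 83.69.128.0
Broadcast: 83.69.143.255
First usable = network + 1
Last usable = broadcast - 1
Range: 83.69.128.1 to 83.69.143.254


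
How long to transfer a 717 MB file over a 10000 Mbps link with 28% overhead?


Effective throughput = 10000 * (1 - 28/100) = 7200 Mbps
File size in Mb = 717 * 8 = 5736 Mb
Time = 5736 / 7200
Time = 0.7967 seconds


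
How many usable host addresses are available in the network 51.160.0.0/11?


Host bits = 32 - 11 = 21
Total addresses = 2^21 = 2097152
Usable = total - 2 (network and broadcast)
Usable hosts: 2097150


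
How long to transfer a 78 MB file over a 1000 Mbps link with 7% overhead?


Effective throughput = 1000 * (1 - 7/100) = 930.0 Mbps
File size in Mb = 78 * 8 = 624 Mb
Time = 624 / 930.0
Time = 0.671 seconds


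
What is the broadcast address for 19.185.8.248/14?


Network: 19.184.0.0/14
Host bits = 18
Set all host bits to 1:
Broadcast: 19.187.255.255


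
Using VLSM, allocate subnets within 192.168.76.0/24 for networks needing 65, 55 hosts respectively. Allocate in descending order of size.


65 hosts -> /25 (126 usable): 192.168.76.0/25
55 hosts -> /26 (62 usable): 192.168.76.128/26
Allocation: 192.168.76.0/25 (65 hosts, 126 usable); 192.168.76.128/26 (55 hosts, 62 usable)


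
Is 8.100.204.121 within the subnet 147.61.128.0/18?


Subnet network: 147.61.128.0
Test IP AND mask: 8.100.192.0
No, 8.100.204.121 is not in 147.61.128.0/18


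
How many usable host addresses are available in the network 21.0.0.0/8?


Host bits = 32 - 8 = 24
Total addresses = 2^24 = 16777216
Usable = total - 2 (network and broadcast)
Usable hosts: 16777214


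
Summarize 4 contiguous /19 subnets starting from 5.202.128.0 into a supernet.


Original prefix: /19
Number of subnets: 4 = 2^2
New prefix = 19 - 2 = 17
Supernet: 5.202.128.0/17


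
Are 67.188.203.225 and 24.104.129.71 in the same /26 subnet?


Mask: 255.255.255.192
67.188.203.225 AND mask = 67.188.203.192
24.104.129.71 AND mask = 24.104.129.64
No, different subnets (67.188.203.192 vs 24.104.129.64)


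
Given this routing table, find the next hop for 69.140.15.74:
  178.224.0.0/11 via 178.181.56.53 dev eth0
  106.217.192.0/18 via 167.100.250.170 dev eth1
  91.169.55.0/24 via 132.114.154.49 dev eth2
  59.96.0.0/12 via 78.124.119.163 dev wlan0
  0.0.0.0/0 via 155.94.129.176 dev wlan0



Longest prefix match for 69.140.15.74:
  /11 178.224.0.0: no
  /18 106.217.192.0: no
  /24 91.169.55.0: no
  /12 59.96.0.0: no
  /0 0.0.0.0: MATCH
Selected: next-hop 155.94.129.176 via wlan0 (matched /0)


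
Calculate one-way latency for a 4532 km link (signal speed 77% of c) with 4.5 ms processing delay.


Speed = 0.77 * 3e5 km/s = 231000 km/s
Propagation delay = 4532 / 231000 = 0.0196 s = 19.619 ms
Processing delay = 4.5 ms
Total one-way latency = 24.119 ms


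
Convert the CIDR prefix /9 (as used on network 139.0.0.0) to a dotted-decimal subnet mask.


/9 means 9 network bits, 23 host bits
Binary: 11111111100000000000000000000000
Mask: 255.128.0.0


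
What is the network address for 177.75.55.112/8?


IP:   10110001.01001011.00110111.01110000
Mask: 11111111.00000000.00000000.00000000
AND operation:
Net:  10110001.00000000.00000000.00000000
Network: 177.0.0.0/8


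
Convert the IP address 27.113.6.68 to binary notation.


27 = 00011011
113 = 01110001
6 = 00000110
68 = 01000100
Binary: 00011011.01110001.00000110.01000100


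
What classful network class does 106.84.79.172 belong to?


First octet: 106
Binary: 01101010
0xxxxxxx -> Class A (1-126)
Class A, default mask 255.0.0.0 (/8)


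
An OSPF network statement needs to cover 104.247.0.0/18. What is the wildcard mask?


Subnet mask: 255.255.192.0
Wildcard = 255.255.255.255 - subnet mask
255 - 255 = 0
255 - 255 = 0
255 - 192 = 63
255 - 0 = 255
Wildcard: 0.0.63.255


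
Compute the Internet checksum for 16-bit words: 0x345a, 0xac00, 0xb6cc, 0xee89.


Sum all words (with carry folding):
+ 0x345a = 0x345a
+ 0xac00 = 0xe05a
+ 0xb6cc = 0x9727
+ 0xee89 = 0x85b1
One's complement: ~0x85b1
Checksum = 0x7a4e


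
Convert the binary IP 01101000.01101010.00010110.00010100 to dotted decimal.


01101000 = 104
01101010 = 106
00010110 = 22
00010100 = 20
IP: 104.106.22.20


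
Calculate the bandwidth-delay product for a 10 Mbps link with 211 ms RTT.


BDP = bandwidth * RTT
= 10 Mbps * 211 ms
= 10 * 1e6 * 211 / 1000 bits
= 2110000 bits
= 263750 bytes
= 257.5684 KB
BDP = 2110000 bits (263750 bytes)


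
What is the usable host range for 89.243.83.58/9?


Network: 89.128.0.0
Broadcast: 89.255.255.255
First usable = network + 1
Last usable = broadcast - 1
Range: 89.128.0.1 to 89.255.255.254


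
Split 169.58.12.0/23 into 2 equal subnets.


New prefix = 23 + 1 = 24
Each subnet has 256 addresses
  169.58.12.0/24
  169.58.13.0/24
Subnets: 169.58.12.0/24, 169.58.13.0/24


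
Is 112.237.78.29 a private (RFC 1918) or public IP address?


RFC 1918 private ranges:
  10.0.0.0/8 (10.0.0.0 - 10.255.255.255)
  172.16.0.0/12 (172.16.0.0 - 172.31.255.255)
  192.168.0.0/16 (192.168.0.0 - 192.168.255.255)
Public (not in any RFC 1918 range)


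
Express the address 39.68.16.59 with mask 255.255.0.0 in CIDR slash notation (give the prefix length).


Binary: 11111111.11111111.00000000.00000000
Count leading 1s
Prefix: /16


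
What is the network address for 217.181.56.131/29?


IP:   11011001.10110101.00111000.10000011
Mask: 11111111.11111111.11111111.11111000
AND operation:
Net:  11011001.10110101.00111000.10000000
Network: 217.181.56.128/29


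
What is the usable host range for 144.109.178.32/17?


Network: 144.109.128.0
Broadcast: 144.109.255.255
First usable = network + 1
Last usable = broadcast - 1
Range: 144.109.128.1 to 144.109.255.254


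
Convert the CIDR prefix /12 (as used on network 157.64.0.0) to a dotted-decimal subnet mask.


/12 means 12 network bits, 20 host bits
Binary: 11111111111100000000000000000000
Mask: 255.240.0.0


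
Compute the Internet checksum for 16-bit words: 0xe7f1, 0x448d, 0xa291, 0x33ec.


Sum all words (with carry folding):
+ 0xe7f1 = 0xe7f1
+ 0x448d = 0x2c7f
+ 0xa291 = 0xcf10
+ 0x33ec = 0x02fd
One's complement: ~0x02fd
Checksum = 0xfd02


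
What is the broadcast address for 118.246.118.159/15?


Network: 118.246.0.0/15
Host bits = 17
Set all host bits to 1:
Broadcast: 118.247.255.255


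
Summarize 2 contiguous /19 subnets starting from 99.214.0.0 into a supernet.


Original prefix: /19
Number of subnets: 2 = 2^1
New prefix = 19 - 1 = 18
Supernet: 99.214.0.0/18


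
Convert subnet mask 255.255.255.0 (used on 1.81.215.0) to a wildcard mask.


Subnet mask: 255.255.255.0
Wildcard = 255.255.255.255 - subnet mask
255 - 255 = 0
255 - 255 = 0
255 - 255 = 0
255 - 0 = 255
Wildcard: 0.0.0.255


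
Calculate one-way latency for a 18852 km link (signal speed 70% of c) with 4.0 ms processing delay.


Speed = 0.7 * 3e5 km/s = 210000 km/s
Propagation delay = 18852 / 210000 = 0.0898 s = 89.7714 ms
Processing delay = 4.0 ms
Total one-way latency = 93.7714 ms


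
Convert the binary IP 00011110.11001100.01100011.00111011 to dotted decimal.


00011110 = 30
11001100 = 204
01100011 = 99
00111011 = 59
IP: 30.204.99.59


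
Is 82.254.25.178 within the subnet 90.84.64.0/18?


Subnet network: 90.84.64.0
Test IP AND mask: 82.254.0.0
No, 82.254.25.178 is not in 90.84.64.0/18


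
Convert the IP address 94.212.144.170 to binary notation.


94 = 01011110
212 = 11010100
144 = 10010000
170 = 10101010
Binary: 01011110.11010100.10010000.10101010


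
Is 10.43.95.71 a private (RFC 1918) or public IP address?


RFC 1918 private ranges:
  10.0.0.0/8 (10.0.0.0 - 10.255.255.255)
  172.16.0.0/12 (172.16.0.0 - 172.31.255.255)
  192.168.0.0/16 (192.168.0.0 - 192.168.255.255)
Private (in 10.0.0.0/8)


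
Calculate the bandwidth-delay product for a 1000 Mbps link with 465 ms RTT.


BDP = bandwidth * RTT
= 1000 Mbps * 465 ms
= 1000 * 1e6 * 465 / 1000 bits
= 465000000 bits
= 58125000 bytes
= 56762.6953 KB
BDP = 465000000 bits (58125000 bytes)


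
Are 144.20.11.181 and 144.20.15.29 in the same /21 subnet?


Mask: 255.255.248.0
144.20.11.181 AND mask = 144.20.8.0
144.20.15.29 AND mask = 144.20.8.0
Yes, same subnet (144.20.8.0)


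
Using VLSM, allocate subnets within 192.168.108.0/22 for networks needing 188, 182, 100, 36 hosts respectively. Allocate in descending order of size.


188 hosts -> /24 (254 usable): 192.168.108.0/24
182 hosts -> /24 (254 usable): 192.168.109.0/24
100 hosts -> /25 (126 usable): 192.168.110.0/25
36 hosts -> /26 (62 usable): 192.168.110.128/26
Allocation: 192.168.108.0/24 (188 hosts, 254 usable); 192.168.109.0/24 (182 hosts, 254 usable); 192.168.110.0/25 (100 hosts, 126 usable); 192.168.110.128/26 (36 hosts, 62 usable)


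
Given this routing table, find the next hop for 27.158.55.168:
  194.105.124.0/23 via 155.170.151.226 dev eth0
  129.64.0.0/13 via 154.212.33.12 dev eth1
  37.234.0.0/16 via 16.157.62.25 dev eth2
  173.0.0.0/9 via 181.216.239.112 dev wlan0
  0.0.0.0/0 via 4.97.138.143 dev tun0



Longest prefix match for 27.158.55.168:
  /23 194.105.124.0: no
  /13 129.64.0.0: no
  /16 37.234.0.0: no
  /9 173.0.0.0: no
  /0 0.0.0.0: MATCH
Selected: next-hop 4.97.138.143 via tun0 (matched /0)


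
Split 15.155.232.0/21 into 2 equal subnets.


New prefix = 21 + 1 = 22
Each subnet has 1024 addresses
  15.155.232.0/22
  15.155.236.0/22
Subnets: 15.155.232.0/22, 15.155.236.0/22


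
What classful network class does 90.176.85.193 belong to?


First octet: 90
Binary: 01011010
0xxxxxxx -> Class A (1-126)
Class A, default mask 255.0.0.0 (/8)


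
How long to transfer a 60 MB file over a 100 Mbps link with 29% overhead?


Effective throughput = 100 * (1 - 29/100) = 71 Mbps
File size in Mb = 60 * 8 = 480 Mb
Time = 480 / 71
Time = 6.7606 seconds


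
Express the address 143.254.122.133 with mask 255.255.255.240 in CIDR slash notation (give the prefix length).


Binary: 11111111.11111111.11111111.11110000
Count leading 1s
Prefix: /28


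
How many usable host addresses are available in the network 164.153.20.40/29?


Host bits = 32 - 29 = 3
Total addresses = 2^3 = 8
Usable = total - 2 (network and broadcast)
Usable hosts: 6


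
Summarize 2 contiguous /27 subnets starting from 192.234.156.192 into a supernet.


Original prefix: /27
Number of subnets: 2 = 2^1
New prefix = 27 - 1 = 26
Supernet: 192.234.156.192/26


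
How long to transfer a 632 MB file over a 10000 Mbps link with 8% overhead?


Effective throughput = 10000 * (1 - 8/100) = 9200 Mbps
File size in Mb = 632 * 8 = 5056 Mb
Time = 5056 / 9200
Time = 0.5496 seconds


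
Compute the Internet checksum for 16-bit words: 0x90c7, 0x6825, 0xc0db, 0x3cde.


Sum all words (with carry folding):
+ 0x90c7 = 0x90c7
+ 0x6825 = 0xf8ec
+ 0xc0db = 0xb9c8
+ 0x3cde = 0xf6a6
One's complement: ~0xf6a6
Checksum = 0x0959


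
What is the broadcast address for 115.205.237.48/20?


Network: 115.205.224.0/20
Host bits = 12
Set all host bits to 1:
Broadcast: 115.205.239.255


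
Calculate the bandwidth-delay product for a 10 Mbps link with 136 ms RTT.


BDP = bandwidth * RTT
= 10 Mbps * 136 ms
= 10 * 1e6 * 136 / 1000 bits
= 1360000 bits
= 170000 bytes
= 166.0156 KB
BDP = 1360000 bits (170000 bytes)


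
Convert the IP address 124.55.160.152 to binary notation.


124 = 01111100
55 = 00110111
160 = 10100000
152 = 10011000
Binary: 01111100.00110111.10100000.10011000


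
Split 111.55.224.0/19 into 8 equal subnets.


New prefix = 19 + 3 = 22
Each subnet has 1024 addresses
  111.55.224.0/22
  111.55.228.0/22
  111.55.232.0/22
  111.55.236.0/22
  111.55.240.0/22
  111.55.244.0/22
  111.55.248.0/22
  111.55.252.0/22
Subnets: 111.55.224.0/22, 111.55.228.0/22, 111.55.232.0/22, 111.55.236.0/22, 111.55.240.0/22, 111.55.244.0/22, 111.55.248.0/22, 111.55.252.0/22


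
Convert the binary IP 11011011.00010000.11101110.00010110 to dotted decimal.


11011011 = 219
00010000 = 16
11101110 = 238
00010110 = 22
IP: 219.16.238.22


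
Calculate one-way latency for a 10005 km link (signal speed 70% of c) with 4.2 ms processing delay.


Speed = 0.7 * 3e5 km/s = 210000 km/s
Propagation delay = 10005 / 210000 = 0.0476 s = 47.6429 ms
Processing delay = 4.2 ms
Total one-way latency = 51.8429 ms


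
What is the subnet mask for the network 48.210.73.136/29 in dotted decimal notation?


/29 means 29 network bits, 3 host bits
Binary: 11111111111111111111111111111000
Mask: 255.255.255.248


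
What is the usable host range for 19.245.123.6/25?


Network: 19.245.123.0
Broadcast: 19.245.123.127
First usable = network + 1
Last usable = broadcast - 1
Range: 19.245.123.1 to 19.245.123.126


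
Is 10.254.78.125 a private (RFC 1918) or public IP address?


RFC 1918 private ranges:
  10.0.0.0/8 (10.0.0.0 - 10.255.255.255)
  172.16.0.0/12 (172.16.0.0 - 172.31.255.255)
  192.168.0.0/16 (192.168.0.0 - 192.168.255.255)
Private (in 10.0.0.0/8)


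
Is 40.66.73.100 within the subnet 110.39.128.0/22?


Subnet network: 110.39.128.0
Test IP AND mask: 40.66.72.0
No, 40.66.73.100 is not in 110.39.128.0/22


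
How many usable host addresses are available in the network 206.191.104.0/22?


Host bits = 32 - 22 = 10
Total addresses = 2^10 = 1024
Usable = total - 2 (network and broadcast)
Usable hosts: 1022


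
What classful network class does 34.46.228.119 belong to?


First octet: 34
Binary: 00100010
0xxxxxxx -> Class A (1-126)
Class A, default mask 255.0.0.0 (/8)


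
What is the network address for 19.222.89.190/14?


IP:   00010011.11011110.01011001.10111110
Mask: 11111111.11111100.00000000.00000000
AND operation:
Net:  00010011.11011100.00000000.00000000
Network: 19.220.0.0/14


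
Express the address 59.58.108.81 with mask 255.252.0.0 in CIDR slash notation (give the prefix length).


Binary: 11111111.11111100.00000000.00000000
Count leading 1s
Prefix: /14


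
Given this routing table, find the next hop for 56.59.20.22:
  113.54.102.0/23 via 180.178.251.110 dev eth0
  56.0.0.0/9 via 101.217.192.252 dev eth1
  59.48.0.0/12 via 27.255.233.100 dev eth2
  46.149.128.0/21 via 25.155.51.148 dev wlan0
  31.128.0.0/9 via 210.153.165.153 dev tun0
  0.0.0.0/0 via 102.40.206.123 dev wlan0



Longest prefix match for 56.59.20.22:
  /23 113.54.102.0: no
  /9 56.0.0.0: MATCH
  /12 59.48.0.0: no
  /21 46.149.128.0: no
  /9 31.128.0.0: no
  /0 0.0.0.0: MATCH
Selected: next-hop 101.217.192.252 via eth1 (matched /9)


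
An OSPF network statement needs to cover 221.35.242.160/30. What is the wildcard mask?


Subnet mask: 255.255.255.252
Wildcard = 255.255.255.255 - subnet mask
255 - 255 = 0
255 - 255 = 0
255 - 255 = 0
255 - 252 = 3
Wildcard: 0.0.0.3


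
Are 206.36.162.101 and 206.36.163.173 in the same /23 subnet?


Mask: 255.255.254.0
206.36.162.101 AND mask = 206.36.162.0
206.36.163.173 AND mask = 206.36.162.0
Yes, same subnet (206.36.162.0)


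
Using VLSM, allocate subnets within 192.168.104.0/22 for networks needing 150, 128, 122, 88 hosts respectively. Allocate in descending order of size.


150 hosts -> /24 (254 usable): 192.168.104.0/24
128 hosts -> /24 (254 usable): 192.168.105.0/24
122 hosts -> /25 (126 usable): 192.168.106.0/25
88 hosts -> /25 (126 usable): 192.168.106.128/25
Allocation: 192.168.104.0/24 (150 hosts, 254 usable); 192.168.105.0/24 (128 hosts, 254 usable); 192.168.106.0/25 (122 hosts, 126 usable); 192.168.106.128/25 (88 hosts, 126 usable)


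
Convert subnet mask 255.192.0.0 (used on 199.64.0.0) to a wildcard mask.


Subnet mask: 255.192.0.0
Wildcard = 255.255.255.255 - subnet mask
255 - 255 = 0
255 - 192 = 63
255 - 0 = 255
255 - 0 = 255
Wildcard: 0.63.255.255


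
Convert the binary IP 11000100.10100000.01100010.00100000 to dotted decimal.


11000100 = 196
10100000 = 160
01100010 = 98
00100000 = 32
IP: 196.160.98.32


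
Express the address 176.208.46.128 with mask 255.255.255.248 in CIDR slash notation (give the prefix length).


Binary: 11111111.11111111.11111111.11111000
Count leading 1s
Prefix: /29


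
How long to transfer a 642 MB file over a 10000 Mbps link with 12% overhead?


Effective throughput = 10000 * (1 - 12/100) = 8800 Mbps
File size in Mb = 642 * 8 = 5136 Mb
Time = 5136 / 8800
Time = 0.5836 seconds


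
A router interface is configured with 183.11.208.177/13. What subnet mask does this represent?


/13 means 13 network bits, 19 host bits
Binary: 11111111111110000000000000000000
Mask: 255.248.0.0


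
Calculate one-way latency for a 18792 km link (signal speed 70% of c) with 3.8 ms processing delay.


Speed = 0.7 * 3e5 km/s = 210000 km/s
Propagation delay = 18792 / 210000 = 0.0895 s = 89.4857 ms
Processing delay = 3.8 ms
Total one-way latency = 93.2857 ms


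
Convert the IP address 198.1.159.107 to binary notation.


198 = 11000110
1 = 00000001
159 = 10011111
107 = 01101011
Binary: 11000110.00000001.10011111.01101011


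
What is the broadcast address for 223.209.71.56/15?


Network: 223.208.0.0/15
Host bits = 17
Set all host bits to 1:
Broadcast: 223.209.255.255


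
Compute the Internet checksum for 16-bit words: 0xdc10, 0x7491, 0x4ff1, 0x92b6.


Sum all words (with carry folding):
+ 0xdc10 = 0xdc10
+ 0x7491 = 0x50a2
+ 0x4ff1 = 0xa093
+ 0x92b6 = 0x334a
One's complement: ~0x334a
Checksum = 0xccb5


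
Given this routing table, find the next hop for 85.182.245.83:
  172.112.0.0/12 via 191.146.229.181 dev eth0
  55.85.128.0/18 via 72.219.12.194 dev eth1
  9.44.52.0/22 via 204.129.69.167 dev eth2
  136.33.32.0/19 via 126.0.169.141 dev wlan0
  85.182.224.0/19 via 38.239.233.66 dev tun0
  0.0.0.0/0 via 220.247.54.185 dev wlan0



Longest prefix match for 85.182.245.83:
  /12 172.112.0.0: no
  /18 55.85.128.0: no
  /22 9.44.52.0: no
  /19 136.33.32.0: no
  /19 85.182.224.0: MATCH
  /0 0.0.0.0: MATCH
Selected: next-hop 38.239.233.66 via tun0 (matched /19)


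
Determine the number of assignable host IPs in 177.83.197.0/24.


Host bits = 32 - 24 = 8
Total addresses = 2^8 = 256
Usable = total - 2 (network and broadcast)
Usable hosts: 254


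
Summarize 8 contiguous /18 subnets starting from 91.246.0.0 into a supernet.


Original prefix: /18
Number of subnets: 8 = 2^3
New prefix = 18 - 3 = 15
Supernet: 91.246.0.0/15


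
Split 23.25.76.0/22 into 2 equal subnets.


New prefix = 22 + 1 = 23
Each subnet has 512 addresses
  23.25.76.0/23
  23.25.78.0/23
Subnets: 23.25.76.0/23, 23.25.78.0/23


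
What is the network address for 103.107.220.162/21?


IP:   01100111.01101011.11011100.10100010
Mask: 11111111.11111111.11111000.00000000
AND operation:
Net:  01100111.01101011.11011000.00000000
Network: 103.107.216.0/21


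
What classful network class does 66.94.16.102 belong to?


First octet: 66
Binary: 01000010
0xxxxxxx -> Class A (1-126)
Class A, default mask 255.0.0.0 (/8)


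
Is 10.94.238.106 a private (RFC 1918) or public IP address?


RFC 1918 private ranges:
  10.0.0.0/8 (10.0.0.0 - 10.255.255.255)
  172.16.0.0/12 (172.16.0.0 - 172.31.255.255)
  192.168.0.0/16 (192.168.0.0 - 192.168.255.255)
Private (in 10.0.0.0/8)


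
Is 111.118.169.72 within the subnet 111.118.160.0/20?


Subnet network: 111.118.160.0
Test IP AND mask: 111.118.160.0
Yes, 111.118.169.72 is in 111.118.160.0/20


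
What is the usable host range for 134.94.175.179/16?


Network: 134.94.0.0
Broadcast: 134.94.255.255
First usable = network + 1
Last usable = broadcast - 1
Range: 134.94.0.1 to 134.94.255.254


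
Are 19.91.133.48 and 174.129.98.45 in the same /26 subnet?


Mask: 255.255.255.192
19.91.133.48 AND mask = 19.91.133.0
174.129.98.45 AND mask = 174.129.98.0
No, different subnets (19.91.133.0 vs 174.129.98.0)


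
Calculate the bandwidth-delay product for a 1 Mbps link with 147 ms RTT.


BDP = bandwidth * RTT
= 1 Mbps * 147 ms
= 1 * 1e6 * 147 / 1000 bits
= 147000 bits
= 18375 bytes
= 17.9443 KB
BDP = 147000 bits (18375 bytes)


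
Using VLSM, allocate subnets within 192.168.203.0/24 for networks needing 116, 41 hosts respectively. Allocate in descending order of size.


116 hosts -> /25 (126 usable): 192.168.203.0/25
41 hosts -> /26 (62 usable): 192.168.203.128/26
Allocation: 192.168.203.0/25 (116 hosts, 126 usable); 192.168.203.128/26 (41 hosts, 62 usable)


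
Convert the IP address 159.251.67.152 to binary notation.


159 = 10011111
251 = 11111011
67 = 01000011
152 = 10011000
Binary: 10011111.11111011.01000011.10011000


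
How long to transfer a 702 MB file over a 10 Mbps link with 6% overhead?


Effective throughput = 10 * (1 - 6/100) = 9.4 Mbps
File size in Mb = 702 * 8 = 5616 Mb
Time = 5616 / 9.4
Time = 597.4468 seconds


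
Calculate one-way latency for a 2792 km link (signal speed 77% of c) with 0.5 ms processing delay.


Speed = 0.77 * 3e5 km/s = 231000 km/s
Propagation delay = 2792 / 231000 = 0.0121 s = 12.0866 ms
Processing delay = 0.5 ms
Total one-way latency = 12.5866 ms
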